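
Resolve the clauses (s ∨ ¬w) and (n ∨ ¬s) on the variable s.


The clauses contain complementary literals s and ¬s.
Resolution eliminates this pair and disjoins the remaining literals (merging duplicates).

(¬w ∨ n)


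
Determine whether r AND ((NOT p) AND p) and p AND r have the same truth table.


Compare truth tables:
p | r | φ | ψ
-------------
F | F | F | F
T | F | F | F
F | T | F | F
T | T | F | T
They differ at row 4 (p=T, r=T): φ=F but ψ=T.

No, they are not logically equivalent.


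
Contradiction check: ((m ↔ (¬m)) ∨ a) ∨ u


Truth table over {a, m, u}:
a | m | u | φ
-------------
F | F | F | F
T | F | F | T
F | T | F | F
T | T | F | T
F | F | T | T
T | F | T | T
F | T | T | T
T | T | T | T
Satisfying assignment at row 2: a=T, m=F, u=F gives T.

No, it is not a contradiction.


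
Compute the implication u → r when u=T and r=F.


Implication is false only when antecedent is true and consequent is false.
Substitute: u=T, r=F.
T → F evaluates to F.

F


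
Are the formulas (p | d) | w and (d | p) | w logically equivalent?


Compare truth tables:
d | p | w | φ | ψ
-----------------
False | False | False | False | False
True | False | False | True | True
False | True | False | True | True
True | True | False | True | True
False | False | True | True | True
True | False | True | True | True
False | True | True | True | True
True | True | True | True | True
The columns φ and ψ agree on every row.

Yes, they are logically equivalent.


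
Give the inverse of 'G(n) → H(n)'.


The inverse of (P → Q) is (¬P → ¬Q). It is equivalent to the converse, not to the original.
Here P = 'G(n)' and Q = 'H(n)'.

If not (G(n)), then not (H(n)).


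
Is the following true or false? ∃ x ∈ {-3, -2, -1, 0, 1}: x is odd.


Evaluate the predicate on each element: -3:T, -2:F, -1:T, 0:F, 1:T.
Witness x = -3 satisfies the predicate.

T


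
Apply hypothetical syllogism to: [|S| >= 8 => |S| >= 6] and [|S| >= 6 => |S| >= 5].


Hypothetical syllogism: from (P → Q) and (Q → R), infer (P → R).
Chain the two implications through the shared middle term '|S| >= 6'.

|S| >= 8 => |S| >= 5


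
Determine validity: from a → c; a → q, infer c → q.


This is (no valid rule). There exist truth assignments where the premises are all true but the conclusion is false.

Invalid.


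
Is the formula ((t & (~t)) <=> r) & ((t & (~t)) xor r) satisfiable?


Check all 4 assignments over {r, t}:
r | t | φ
---------
False | False | False
True | False | False
False | True | False
True | True | False
No assignment makes the formula true.

Unsatisfiable.


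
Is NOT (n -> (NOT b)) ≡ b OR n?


Compare truth tables:
b | n | φ | ψ
-------------
F | F | F | F
T | F | F | T
F | T | F | T
T | T | T | T
They differ at row 2 (b=T, n=F): φ=F but ψ=T.

No, they are not logically equivalent.


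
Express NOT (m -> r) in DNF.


Step 1: Rewrite implication then negate: ¬(¬m ∨ r) = m ∧ ¬r.

m AND (NOT r)


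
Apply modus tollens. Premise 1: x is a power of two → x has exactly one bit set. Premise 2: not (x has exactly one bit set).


Modus tollens: from (P → Q) and ¬Q, infer ¬P.
Q = 'x has exactly one bit set' is denied; since P → Q, P must also fail.

Not (x is a power of two).


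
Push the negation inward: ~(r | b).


De Morgan: the negation of a disjunction is the conjunction of the negations.
Distribute ~ across |, flipping it to &, and negate each literal.

(~r) & (~b)


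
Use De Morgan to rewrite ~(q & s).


De Morgan: the negation of a conjunction is the disjunction of the negations.
Distribute ~ across &, flipping it to |, and negate each literal.

(~q) | (~s)


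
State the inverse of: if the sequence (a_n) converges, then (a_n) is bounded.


The inverse of (P → Q) is (¬P → ¬Q). It is equivalent to the converse, not to the original.
Here P = 'the sequence (a_n) converges' and Q = '(a_n) is bounded'.

If not (the sequence (a_n) converges), then not ((a_n) is bounded).


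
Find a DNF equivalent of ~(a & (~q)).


Step 1: Apply De Morgan: ¬(a ∧ (¬q)) = ¬a ∨ ¬(¬q).
Step 2: Eliminate any double negations (¬¬X = X).

(~a) | q


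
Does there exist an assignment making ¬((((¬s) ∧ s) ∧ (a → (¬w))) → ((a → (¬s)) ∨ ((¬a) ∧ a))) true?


Check all 8 assignments over {a, s, w}:
a | s | w | φ
-------------
F | F | F | F
T | F | F | F
F | T | F | F
T | T | F | F
F | F | T | F
T | F | T | F
F | T | T | F
T | T | T | F
No assignment makes the formula true.

Unsatisfiable.


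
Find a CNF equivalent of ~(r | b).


Step 1: Apply De Morgan: ¬(r ∨ b) = ¬r ∧ ¬b.

(~r) & (~b)


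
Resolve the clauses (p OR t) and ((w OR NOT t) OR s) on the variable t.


The clauses contain complementary literals t and NOTt.
Resolution eliminates this pair and disjoins the remaining literals (merging duplicates).

((p OR s) OR w)


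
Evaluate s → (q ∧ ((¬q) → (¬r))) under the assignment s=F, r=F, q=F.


Substitute s=F, r=F, q=F:
¬q = T
¬r = T
(¬q) → (¬r) = T → T = T
q ∧ ((¬q) → (¬r)) = F ∧ T = F
s → (q ∧ ((¬q) → (¬r))) = F → F = T

T


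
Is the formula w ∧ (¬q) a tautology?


Build the truth table over {q, w}:
q | w | φ
---------
F | F | F
T | F | F
F | T | T
T | T | F
Counterexample at row 1: with q=F, w=F, the formula is F.

No, it is not a tautology.


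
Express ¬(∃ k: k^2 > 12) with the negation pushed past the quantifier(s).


¬(∀ x: φ) = ∃ x: ¬φ, and ¬(∃ x: φ) = ∀ x: ¬φ.
Apply to the existential statement.

∀ k: ¬(k^2 > 12)


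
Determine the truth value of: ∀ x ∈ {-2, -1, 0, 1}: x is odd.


Evaluate the predicate on each element: -2:F, -1:T, 0:F, 1:T.
Counterexample x = -2 fails the predicate.

F


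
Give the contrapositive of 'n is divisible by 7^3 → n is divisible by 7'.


The contrapositive of (P → Q) is (¬Q → ¬P); it is logically equivalent to the original.
Here P = 'n is divisible by 7^3' and Q = 'n is divisible by 7'.

If not (n is divisible by 7), then not (n is divisible by 7^3).


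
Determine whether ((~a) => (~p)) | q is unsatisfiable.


Truth table over {a, p, q}:
a | p | q | φ
-------------
False | False | False | True
True | False | False | True
False | True | False | False
True | True | False | True
False | False | True | True
True | False | True | True
False | True | True | True
True | True | True | True
Satisfying assignment at row 1: a=False, p=False, q=False gives True.

No, it is not a contradiction.


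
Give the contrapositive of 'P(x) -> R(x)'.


The contrapositive of (P → Q) is (¬Q → ¬P); it is logically equivalent to the original.
Here P = 'P(x)' and Q = 'R(x)'.

If not (R(x)), then not (P(x)).


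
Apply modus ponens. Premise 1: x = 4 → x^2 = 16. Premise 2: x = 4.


Modus ponens: from (P → Q) and P, infer Q.
P = 'x = 4' is asserted, and P → Q holds, so Q follows.

x^2 = 16.


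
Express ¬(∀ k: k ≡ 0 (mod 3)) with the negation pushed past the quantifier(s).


¬(∀ x: φ) = ∃ x: ¬φ, and ¬(∃ x: φ) = ∀ x: ¬φ.
Apply to the universal statement.

∃ k: ¬(k ≡ 0 (mod 3))


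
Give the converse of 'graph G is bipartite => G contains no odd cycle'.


The converse of (P → Q) is (Q → P). It is not in general equivalent to the original.
Here P = 'graph G is bipartite' and Q = 'G contains no odd cycle'.

If G contains no odd cycle, then graph G is bipartite.


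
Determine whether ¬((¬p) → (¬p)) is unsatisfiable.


Truth table over {p}:
p | φ
-----
F | F
T | F
Every row is false.

Yes, it is a contradiction.


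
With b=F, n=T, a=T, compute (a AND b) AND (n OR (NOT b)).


Substitute b=F, n=T, a=T:
a AND b = T AND F = F
NOT b = T
n OR (NOT b) = T OR T = T
(a AND b) AND (n OR (NOT b)) = F AND T = F

F


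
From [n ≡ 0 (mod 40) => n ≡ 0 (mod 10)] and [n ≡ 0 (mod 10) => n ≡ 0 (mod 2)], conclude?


Hypothetical syllogism: from (P → Q) and (Q → R), infer (P → R).
Chain the two implications through the shared middle term 'n ≡ 0 (mod 10)'.

n ≡ 0 (mod 40) => n ≡ 0 (mod 2)


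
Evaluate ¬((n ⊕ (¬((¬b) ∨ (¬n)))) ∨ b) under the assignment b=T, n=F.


Substitute b=T, n=F:
¬b = F
¬n = T
(¬b) ∨ (¬n) = F ∨ T = T
¬((¬b) ∨ (¬n)) = F
n ⊕ (¬((¬b) ∨ (¬n))) = F ⊕ F = F
(n ⊕ (¬((¬b) ∨ (¬n)))) ∨ b = F ∨ T = T
¬((n ⊕ (¬((¬b) ∨ (¬n)))) ∨ b) = F

F


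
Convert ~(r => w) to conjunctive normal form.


Step 1: Rewrite r → w as ¬r ∨ w.
Step 2: Negate: ¬(¬r ∨ w) = r ∧ ¬w (De Morgan + double negation).

r & (~w)


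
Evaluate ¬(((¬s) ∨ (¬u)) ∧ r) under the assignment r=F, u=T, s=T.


Substitute r=F, u=T, s=T:
¬s = F
¬u = F
(¬s) ∨ (¬u) = F ∨ F = F
((¬s) ∨ (¬u)) ∧ r = F ∧ F = F
¬(((¬s) ∨ (¬u)) ∧ r) = T

T


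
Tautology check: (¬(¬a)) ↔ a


Build the truth table over {a}:
a | φ
-----
F | T
T | T
Every row evaluates to true.

Yes, it is a tautology.


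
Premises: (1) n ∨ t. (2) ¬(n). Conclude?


Disjunctive syllogism: from (P ∨ Q) and ¬P, infer Q.
One disjunct, 'n', is ruled out; the other must hold.

t


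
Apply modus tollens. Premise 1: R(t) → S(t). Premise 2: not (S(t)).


Modus tollens: from (P → Q) and ¬Q, infer ¬P.
Q = 'S(t)' is denied; since P → Q, P must also fail.

Not (R(t)).


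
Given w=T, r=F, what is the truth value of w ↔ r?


Biconditional is true when both operands have the same truth value.
Substitute: w=T, r=F.
T ↔ F evaluates to F.

F


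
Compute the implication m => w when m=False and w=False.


Implication is false only when antecedent is true and consequent is false.
Substitute: m=False, w=False.
False => False evaluates to True.

True


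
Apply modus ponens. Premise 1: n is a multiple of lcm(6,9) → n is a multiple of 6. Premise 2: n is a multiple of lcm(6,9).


Modus ponens: from (P → Q) and P, infer Q.
P = 'n is a multiple of lcm(6,9)' is asserted, and P → Q holds, so Q follows.

n is a multiple of 6.


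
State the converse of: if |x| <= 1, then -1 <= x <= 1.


The converse of (P → Q) is (Q → P). It is not in general equivalent to the original.
Here P = '|x| <= 1' and Q = '-1 <= x <= 1'.

If -1 <= x <= 1, then |x| <= 1.


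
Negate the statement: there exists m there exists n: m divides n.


Negation flips each quantifier (∀↔∃) and negates the inner predicate.
¬(there exists m there exists n: φ) = for all m for all n: ¬φ.

for all m for all n: NOT(m divides n)


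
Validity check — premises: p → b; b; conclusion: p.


This is affirming the consequent (fallacy). There exist truth assignments where the premises are all true but the conclusion is false.

Invalid.


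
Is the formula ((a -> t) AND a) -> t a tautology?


Build the truth table over {a, t}:
a | t | φ
---------
F | F | T
T | F | T
F | T | T
T | T | T
Every row evaluates to true.

Yes, it is a tautology.


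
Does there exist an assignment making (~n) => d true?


Search for a satisfying assignment over {d, n}.
Try d=True, n=False: the formula evaluates to True.
A satisfying assignment exists.

Satisfiable.


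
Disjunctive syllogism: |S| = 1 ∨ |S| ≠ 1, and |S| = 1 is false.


Disjunctive syllogism: from (P ∨ Q) and ¬P, infer Q.
One disjunct, '|S| = 1', is ruled out; the other must hold.

|S| ≠ 1


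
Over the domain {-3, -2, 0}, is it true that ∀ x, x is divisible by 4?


Evaluate the predicate on each element: -3:F, -2:F, 0:T.
Counterexample x = -3 fails the predicate.

F


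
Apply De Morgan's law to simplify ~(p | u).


De Morgan: the negation of a disjunction is the conjunction of the negations.
Distribute ~ across |, flipping it to &, and negate each literal.

(~p) & (~u)


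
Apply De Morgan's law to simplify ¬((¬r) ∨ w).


De Morgan: the negation of a disjunction is the conjunction of the negations.
Distribute ¬ across ∨, flipping it to ∧, and negate each literal.

r ∧ (¬w)


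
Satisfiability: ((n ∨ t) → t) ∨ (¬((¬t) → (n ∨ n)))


Search for a satisfying assignment over {n, t}.
Try n=F, t=F: the formula evaluates to T.
A satisfying assignment exists.

Satisfiable.


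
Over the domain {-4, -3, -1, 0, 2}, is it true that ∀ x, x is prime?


Evaluate the predicate on each element: -4:F, -3:F, -1:F, 0:F, 2:T.
Counterexample x = -4 fails the predicate.

F


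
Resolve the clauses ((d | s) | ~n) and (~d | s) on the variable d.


The clauses contain complementary literals d and ~d.
Resolution eliminates this pair and disjoins the remaining literals (merging duplicates).

(s | ~n)


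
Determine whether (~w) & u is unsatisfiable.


Truth table over {u, w}:
u | w | φ
---------
False | False | False
True | False | True
False | True | False
True | True | False
Satisfying assignment at row 2: u=True, w=False gives True.

No, it is not a contradiction.


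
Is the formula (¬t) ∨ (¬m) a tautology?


Build the truth table over {m, t}:
m | t | φ
---------
F | F | T
T | F | T
F | T | T
T | T | F
Counterexample at row 4: with m=T, t=T, the formula is F.

No, it is not a tautology.


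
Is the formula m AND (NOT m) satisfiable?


Check all 2 assignments over {m}:
m | φ
-----
F | F
T | F
No assignment makes the formula true.

Unsatisfiable.


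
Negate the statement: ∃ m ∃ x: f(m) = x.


Negation flips each quantifier (∀↔∃) and negates the inner predicate.
¬(∃ m ∃ x: φ) = ∀ m ∀ x: ¬φ.

∀ m ∀ x: ¬(f(m) = x)


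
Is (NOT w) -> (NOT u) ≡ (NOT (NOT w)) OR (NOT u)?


Compare truth tables:
u | w | φ | ψ
-------------
F | F | T | T
T | F | F | F
F | T | T | T
T | T | T | T
The columns φ and ψ agree on every row.

Yes, they are logically equivalent.


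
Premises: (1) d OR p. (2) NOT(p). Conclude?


Disjunctive syllogism: from (P ∨ Q) and ¬P, infer Q.
One disjunct, 'p', is ruled out; the other must hold.

d


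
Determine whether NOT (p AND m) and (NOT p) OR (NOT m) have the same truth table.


Compare truth tables:
m | p | φ | ψ
-------------
F | F | T | T
T | F | T | T
F | T | T | T
T | T | F | F
The columns φ and ψ agree on every row.

Yes, they are logically equivalent.


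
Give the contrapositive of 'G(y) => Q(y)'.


The contrapositive of (P → Q) is (¬Q → ¬P); it is logically equivalent to the original.
Here P = 'G(y)' and Q = 'Q(y)'.

If not (Q(y)), then not (G(y)).


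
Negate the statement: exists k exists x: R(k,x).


Negation flips each quantifier (∀↔∃) and negates the inner predicate.
¬(exists k exists x: φ) = forall k forall x: ¬φ.

forall k forall x: ~(R(k,x))


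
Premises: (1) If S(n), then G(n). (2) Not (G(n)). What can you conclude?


Modus tollens: from (P → Q) and ¬Q, infer ¬P.
Q = 'G(n)' is denied; since P → Q, P must also fail.

Not (S(n)).


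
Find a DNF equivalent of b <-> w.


Step 1: b ↔ w is true exactly when both agree: (b ∧ w) ∨ (¬b ∧ ¬w).

(b AND w) OR ((NOT b) AND (NOT w))


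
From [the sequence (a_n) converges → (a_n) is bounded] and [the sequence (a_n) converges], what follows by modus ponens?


Modus ponens: from (P → Q) and P, infer Q.
P = 'the sequence (a_n) converges' is asserted, and P → Q holds, so Q follows.

(a_n) is bounded.


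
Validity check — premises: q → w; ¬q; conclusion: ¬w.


This is denying the antecedent (fallacy). There exist truth assignments where the premises are all true but the conclusion is false.

Invalid.


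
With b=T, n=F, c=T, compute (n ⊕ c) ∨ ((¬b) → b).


Substitute b=T, n=F, c=T:
n ⊕ c = F ⊕ T = T
¬b = F
(¬b) → b = F → T = T
(n ⊕ c) ∨ ((¬b) → b) = T ∨ T = T

T


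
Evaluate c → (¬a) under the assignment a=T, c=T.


Substitute a=T, c=T:
¬a = F
c → (¬a) = T → F = F

F


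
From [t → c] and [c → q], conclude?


Hypothetical syllogism: from (P → Q) and (Q → R), infer (P → R).
Chain the two implications through the shared middle term 'c'.

t → q


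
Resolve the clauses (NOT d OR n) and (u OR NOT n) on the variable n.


The clauses contain complementary literals n and NOTn.
Resolution eliminates this pair and disjoins the remaining literals (merging duplicates).

(NOT d OR u)


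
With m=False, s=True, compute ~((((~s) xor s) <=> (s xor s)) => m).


Substitute m=False, s=True:
~s = False
(~s) xor s = False xor True = True
s xor s = True xor True = False
((~s) xor s) <=> (s xor s) = True <=> False = False
(((~s) xor s) <=> (s xor s)) => m = False => False = True
~((((~s) xor s) <=> (s xor s)) => m) = False

False


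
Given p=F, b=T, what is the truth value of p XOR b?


Exclusive or is true when exactly one operand is true.
Substitute: p=F, b=T.
F XOR T evaluates to T.

T


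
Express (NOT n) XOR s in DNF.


Step 1: (¬n) ⊕ s is true exactly when they disagree: ((¬n) ∧ ¬s) ∨ (¬(¬n) ∧ s).
Step 2: Eliminate any double negations (¬¬X = X).

((NOT n) AND (NOT s)) OR (n AND s)


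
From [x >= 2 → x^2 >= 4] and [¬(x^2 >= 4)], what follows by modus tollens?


Modus tollens: from (P → Q) and ¬Q, infer ¬P.
Q = 'x^2 >= 4' is denied; since P → Q, P must also fail.

Not (x >= 2).


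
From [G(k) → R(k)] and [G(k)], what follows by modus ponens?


Modus ponens: from (P → Q) and P, infer Q.
P = 'G(k)' is asserted, and P → Q holds, so Q follows.

R(k).


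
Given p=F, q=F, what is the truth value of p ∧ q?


Conjunction is true only when both operands are true.
Substitute: p=F, q=F.
F ∧ F evaluates to F.

F


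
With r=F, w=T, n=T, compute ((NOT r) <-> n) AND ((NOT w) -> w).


Substitute r=F, w=T, n=T:
NOT r = T
(NOT r) <-> n = T <-> T = T
NOT w = F
(NOT w) -> w = F -> T = T
((NOT r) <-> n) AND ((NOT w) -> w) = T AND T = T

T


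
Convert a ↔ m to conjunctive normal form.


Step 1: Rewrite a ↔ m as (a → m) ∧ (m → a).
Step 2: Rewrite each implication as a disjunction.

((¬a) ∨ m) ∧ ((¬m) ∨ a)


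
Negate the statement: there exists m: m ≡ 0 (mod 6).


¬(for all x: φ) = there exists x: ¬φ, and ¬(there exists x: φ) = for all x: ¬φ.
Apply to the existential statement.

for all m: NOT(m ≡ 0 (mod 6))


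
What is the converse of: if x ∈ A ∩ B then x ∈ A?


The converse of (P → Q) is (Q → P). It is not in general equivalent to the original.
Here P = 'x ∈ A ∩ B' and Q = 'x ∈ A'.

If x ∈ A, then x ∈ A ∩ B.


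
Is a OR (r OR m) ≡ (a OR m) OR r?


Compare truth tables:
a | m | r | φ | ψ
-----------------
F | F | F | F | F
T | F | F | T | T
F | T | F | T | T
T | T | F | T | T
F | F | T | T | T
T | F | T | T | T
F | T | T | T | T
T | T | T | T | T
The columns φ and ψ agree on every row.

Yes, they are logically equivalent.


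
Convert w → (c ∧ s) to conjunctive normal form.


Step 1: Rewrite w → (c ∧ s) as ¬w ∨ (c ∧ s).
Step 2: Distribute ∨ over ∧.

((¬w) ∨ c) ∧ ((¬w) ∨ s)


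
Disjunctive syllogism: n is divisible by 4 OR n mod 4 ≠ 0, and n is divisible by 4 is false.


Disjunctive syllogism: from (P ∨ Q) and ¬P, infer Q.
One disjunct, 'n is divisible by 4', is ruled out; the other must hold.

n mod 4 ≠ 0


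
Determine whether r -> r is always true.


Build the truth table over {r}:
r | φ
-----
F | T
T | T
Every row evaluates to true.

Yes, it is a tautology.


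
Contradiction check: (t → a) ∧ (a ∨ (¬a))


Truth table over {a, t}:
a | t | φ
---------
F | F | T
T | F | T
F | T | F
T | T | T
Satisfying assignment at row 1: a=F, t=F gives T.

No, it is not a contradiction.


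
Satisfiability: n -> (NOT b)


Search for a satisfying assignment over {b, n}.
Try b=F, n=F: the formula evaluates to T.
A satisfying assignment exists.

Satisfiable.


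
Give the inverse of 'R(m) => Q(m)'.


The inverse of (P → Q) is (¬P → ¬Q). It is equivalent to the converse, not to the original.
Here P = 'R(m)' and Q = 'Q(m)'.

If not (R(m)), then not (Q(m)).


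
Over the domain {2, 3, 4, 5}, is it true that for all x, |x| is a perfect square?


Evaluate the predicate on each element: 2:F, 3:F, 4:T, 5:F.
Counterexample x = 2 fails the predicate.

F


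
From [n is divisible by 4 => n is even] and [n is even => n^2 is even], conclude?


Hypothetical syllogism: from (P → Q) and (Q → R), infer (P → R).
Chain the two implications through the shared middle term 'n is even'.

n is divisible by 4 => n^2 is even


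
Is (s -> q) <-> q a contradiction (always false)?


Truth table over {q, s}:
q | s | φ
---------
F | F | F
T | F | T
F | T | T
T | T | T
Satisfying assignment at row 2: q=T, s=F gives T.

No, it is not a contradiction.


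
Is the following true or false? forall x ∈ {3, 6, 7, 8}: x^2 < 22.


Evaluate the predicate on each element: 3:True, 6:False, 7:False, 8:False.
Counterexample x = 6 fails the predicate.

False


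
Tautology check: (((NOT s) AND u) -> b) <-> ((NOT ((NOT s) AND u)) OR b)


Build the truth table over {b, s, u}:
b | s | u | φ
-------------
F | F | F | T
T | F | F | T
F | T | F | T
T | T | F | T
F | F | T | T
T | F | T | T
F | T | T | T
T | T | T | T
Every row evaluates to true.

Yes, it is a tautology.


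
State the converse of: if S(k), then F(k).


The converse of (P → Q) is (Q → P). It is not in general equivalent to the original.
Here P = 'S(k)' and Q = 'F(k)'.

If F(k), then S(k).


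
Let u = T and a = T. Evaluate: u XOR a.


Exclusive or is true when exactly one operand is true.
Substitute: u=T, a=T.
T XOR T evaluates to F.

F


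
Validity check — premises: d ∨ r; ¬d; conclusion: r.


This matches the form of disjunctive syllogism: the conclusion follows in every model of the premises.

Valid.


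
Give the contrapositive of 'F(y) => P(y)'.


The contrapositive of (P → Q) is (¬Q → ¬P); it is logically equivalent to the original.
Here P = 'F(y)' and Q = 'P(y)'.

If not (P(y)), then not (F(y)).


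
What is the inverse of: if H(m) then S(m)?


The inverse of (P → Q) is (¬P → ¬Q). It is equivalent to the converse, not to the original.
Here P = 'H(m)' and Q = 'S(m)'.

If not (H(m)), then not (S(m)).


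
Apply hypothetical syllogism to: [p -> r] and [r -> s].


Hypothetical syllogism: from (P → Q) and (Q → R), infer (P → R).
Chain the two implications through the shared middle term 'r'.

p -> s


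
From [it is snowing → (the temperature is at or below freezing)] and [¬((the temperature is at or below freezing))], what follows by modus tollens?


Modus tollens: from (P → Q) and ¬Q, infer ¬P.
Q = '(the temperature is at or below freezing)' is denied; since P → Q, P must also fail.

Not (it is snowing).


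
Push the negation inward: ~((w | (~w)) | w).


De Morgan: the negation of a disjunction is the conjunction of the negations.
Distribute ~ across |, flipping it to &, and negate each literal.

((~w) & w) & (~w)


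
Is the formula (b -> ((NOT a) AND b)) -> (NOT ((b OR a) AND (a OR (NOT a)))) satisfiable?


Search for a satisfying assignment over {a, b}.
Try a=F, b=F: the formula evaluates to T.
A satisfying assignment exists.

Satisfiable.


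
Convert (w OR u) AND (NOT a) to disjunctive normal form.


Step 1: Distribute ∧ over ∨: (w ∨ u) ∧ (¬a) = (w ∧ (¬a)) ∨ (u ∧ (¬a)).

(w AND (NOT a)) OR (u AND (NOT a))


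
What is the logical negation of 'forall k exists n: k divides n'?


Negation flips each quantifier (∀↔∃) and negates the inner predicate.
¬(forall k exists n: φ) = exists k forall n: ¬φ.

exists k forall n: ~(k divides n)


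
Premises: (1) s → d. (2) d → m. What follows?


Hypothetical syllogism: from (P → Q) and (Q → R), infer (P → R).
Chain the two implications through the shared middle term 'd'.

s → m


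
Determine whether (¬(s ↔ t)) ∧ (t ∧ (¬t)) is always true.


Build the truth table over {s, t}:
s | t | φ
---------
F | F | F
T | F | F
F | T | F
T | T | F
Counterexample at row 1: with s=F, t=F, the formula is F.

No, it is not a tautology.


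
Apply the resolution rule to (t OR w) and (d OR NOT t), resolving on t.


The clauses contain complementary literals t and NOTt.
Resolution eliminates this pair and disjoins the remaining literals (merging duplicates).

(w OR d)


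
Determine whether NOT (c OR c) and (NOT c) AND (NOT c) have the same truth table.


Compare truth tables:
c | φ | ψ
---------
F | T | T
T | F | F
The columns φ and ψ agree on every row.

Yes, they are logically equivalent.


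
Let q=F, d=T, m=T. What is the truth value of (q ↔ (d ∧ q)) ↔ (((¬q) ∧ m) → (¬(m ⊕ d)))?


Substitute q=F, d=T, m=T:
d ∧ q = T ∧ F = F
q ↔ (d ∧ q) = F ↔ F = T
¬q = T
(¬q) ∧ m = T ∧ T = T
m ⊕ d = T ⊕ T = F
¬(m ⊕ d) = T
((¬q) ∧ m) → (¬(m ⊕ d)) = T → T = T
(q ↔ (d ∧ q)) ↔ (((¬q) ∧ m) → (¬(m ⊕ d))) = T ↔ T = T

T


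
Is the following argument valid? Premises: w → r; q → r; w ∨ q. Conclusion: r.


This matches the form of proof by cases: the conclusion follows in every model of the premises.

Valid.


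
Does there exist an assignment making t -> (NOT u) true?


Search for a satisfying assignment over {t, u}.
Try t=F, u=F: the formula evaluates to T.
A satisfying assignment exists.

Satisfiable.


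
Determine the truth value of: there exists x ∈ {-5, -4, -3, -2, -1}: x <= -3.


Evaluate the predicate on each element: -5:T, -4:T, -3:T, -2:F, -1:F.
Witness x = -5 satisfies the predicate.

T


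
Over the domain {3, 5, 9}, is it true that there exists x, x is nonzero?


Evaluate the predicate on each element: 3:T, 5:T, 9:T.
Witness x = 3 satisfies the predicate.

T


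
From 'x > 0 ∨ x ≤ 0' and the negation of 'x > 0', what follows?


Disjunctive syllogism: from (P ∨ Q) and ¬P, infer Q.
One disjunct, 'x > 0', is ruled out; the other must hold.

x ≤ 0


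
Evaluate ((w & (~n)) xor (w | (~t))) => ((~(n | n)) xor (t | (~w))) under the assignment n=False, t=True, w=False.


Substitute n=False, t=True, w=False:
… (earlier sub-steps elided)
w & (~n) = False & True = False
~t = False
w | (~t) = False | False = False
(w & (~n)) xor (w | (~t)) = False xor False = False
n | n = False | False = False
~(n | n) = True
~w = True
t | (~w) = True | True = True
(~(n | n)) xor (t | (~w)) = True xor True = False
((w & (~n)) xor (w | (~t))) => ((~(n | n)) xor (t | (~w))) = False => False = True

True


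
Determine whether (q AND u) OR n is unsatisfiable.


Truth table over {n, q, u}:
n | q | u | φ
-------------
F | F | F | F
T | F | F | T
F | T | F | F
T | T | F | T
F | F | T | F
T | F | T | T
F | T | T | T
T | T | T | T
Satisfying assignment at row 2: n=T, q=F, u=F gives T.

No, it is not a contradiction.


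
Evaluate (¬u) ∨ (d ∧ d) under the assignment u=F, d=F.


Substitute u=F, d=F:
¬u = T
d ∧ d = F ∧ F = F
(¬u) ∨ (d ∧ d) = T ∨ F = T

T


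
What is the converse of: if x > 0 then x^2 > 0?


The converse of (P → Q) is (Q → P). It is not in general equivalent to the original.
Here P = 'x > 0' and Q = 'x^2 > 0'.

If x^2 > 0, then x > 0.


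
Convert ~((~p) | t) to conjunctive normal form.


Step 1: Apply De Morgan: ¬((¬p) ∨ t) = ¬(¬p) ∧ ¬t.
Step 2: Eliminate any double negations (¬¬X = X).

p & (~t)


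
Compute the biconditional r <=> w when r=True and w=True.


Biconditional is true when both operands have the same truth value.
Substitute: r=True, w=True.
True <=> True evaluates to True.

True


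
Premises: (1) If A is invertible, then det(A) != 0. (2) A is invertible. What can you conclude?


Modus ponens: from (P → Q) and P, infer Q.
P = 'A is invertible' is asserted, and P → Q holds, so Q follows.

det(A) != 0.


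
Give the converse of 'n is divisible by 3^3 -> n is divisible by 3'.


The converse of (P → Q) is (Q → P). It is not in general equivalent to the original.
Here P = 'n is divisible by 3^3' and Q = 'n is divisible by 3'.

If n is divisible by 3, then n is divisible by 3^3.


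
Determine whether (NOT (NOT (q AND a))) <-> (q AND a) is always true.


Build the truth table over {a, q}:
a | q | φ
---------
F | F | T
T | F | T
F | T | T
T | T | T
Every row evaluates to true.

Yes, it is a tautology.


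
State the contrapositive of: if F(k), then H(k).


The contrapositive of (P → Q) is (¬Q → ¬P); it is logically equivalent to the original.
Here P = 'F(k)' and Q = 'H(k)'.

If not (H(k)), then not (F(k)).


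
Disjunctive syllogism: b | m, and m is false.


Disjunctive syllogism: from (P ∨ Q) and ¬P, infer Q.
One disjunct, 'm', is ruled out; the other must hold.

b


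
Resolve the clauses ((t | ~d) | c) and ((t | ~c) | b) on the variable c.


The clauses contain complementary literals c and ~c.
Resolution eliminates this pair and disjoins the remaining literals (merging duplicates).

((t | ~d) | b)


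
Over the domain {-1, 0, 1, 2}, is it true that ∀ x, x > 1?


Evaluate the predicate on each element: -1:F, 0:F, 1:F, 2:T.
Counterexample x = -1 fails the predicate.

F


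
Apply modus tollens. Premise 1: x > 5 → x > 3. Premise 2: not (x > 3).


Modus tollens: from (P → Q) and ¬Q, infer ¬P.
Q = 'x > 3' is denied; since P → Q, P must also fail.

Not (x > 5).


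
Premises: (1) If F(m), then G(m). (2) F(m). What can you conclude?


Modus ponens: from (P → Q) and P, infer Q.
P = 'F(m)' is asserted, and P → Q holds, so Q follows.

G(m).


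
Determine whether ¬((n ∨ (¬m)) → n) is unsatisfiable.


Truth table over {m, n}:
m | n | φ
---------
F | F | T
T | F | F
F | T | F
T | T | F
Satisfying assignment at row 1: m=F, n=F gives T.

No, it is not a contradiction.


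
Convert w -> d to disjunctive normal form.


Step 1: Rewrite w → d as ¬w ∨ d.

(NOT w) OR d


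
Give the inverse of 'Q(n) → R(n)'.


The inverse of (P → Q) is (¬P → ¬Q). It is equivalent to the converse, not to the original.
Here P = 'Q(n)' and Q = 'R(n)'.

If not (Q(n)), then not (R(n)).


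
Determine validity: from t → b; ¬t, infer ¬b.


This is denying the antecedent (fallacy). There exist truth assignments where the premises are all true but the conclusion is false.

Invalid.


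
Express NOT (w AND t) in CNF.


Step 1: Apply De Morgan: ¬(w ∧ t) = ¬w ∨ ¬t.

(NOT w) OR (NOT t)


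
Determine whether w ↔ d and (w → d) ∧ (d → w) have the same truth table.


Compare truth tables:
d | w | φ | ψ
-------------
F | F | T | T
T | F | F | F
F | T | F | F
T | T | T | T
The columns φ and ψ agree on every row.

Yes, they are logically equivalent.


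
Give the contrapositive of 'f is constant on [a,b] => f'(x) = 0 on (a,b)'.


The contrapositive of (P → Q) is (¬Q → ¬P); it is logically equivalent to the original.
Here P = 'f is constant on [a,b]' and Q = 'f'(x) = 0 on (a,b)'.

If not (f'(x) = 0 on (a,b)), then not (f is constant on [a,b]).


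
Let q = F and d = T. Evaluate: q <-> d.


Biconditional is true when both operands have the same truth value.
Substitute: q=F, d=T.
F <-> T evaluates to F.

F


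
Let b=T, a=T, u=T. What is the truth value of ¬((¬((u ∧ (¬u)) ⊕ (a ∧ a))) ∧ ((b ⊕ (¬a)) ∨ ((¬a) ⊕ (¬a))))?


Substitute b=T, a=T, u=T:
… (earlier sub-steps elided)
(u ∧ (¬u)) ⊕ (a ∧ a) = F ⊕ T = T
¬((u ∧ (¬u)) ⊕ (a ∧ a)) = F
¬a = F
b ⊕ (¬a) = T ⊕ F = T
¬a = F
¬a = F
(¬a) ⊕ (¬a) = F ⊕ F = F
(b ⊕ (¬a)) ∨ ((¬a) ⊕ (¬a)) = T ∨ F = T
(¬((u ∧ (¬u)) ⊕ (a ∧ a))) ∧ ((b ⊕ (¬a)) ∨ ((¬a) ⊕ (¬a))) = F ∧ T = F
¬((¬((u ∧ (¬u)) ⊕ (a ∧ a))) ∧ ((b ⊕ (¬a)) ∨ ((¬a) ⊕ (¬a)))) = T

T


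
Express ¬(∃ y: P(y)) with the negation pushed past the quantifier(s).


¬(∀ x: φ) = ∃ x: ¬φ, and ¬(∃ x: φ) = ∀ x: ¬φ.
Apply to the existential statement.

∀ y: ¬(P(y))


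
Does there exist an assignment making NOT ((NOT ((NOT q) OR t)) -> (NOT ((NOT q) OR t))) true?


Check all 4 assignments over {q, t}:
q | t | φ
---------
F | F | F
T | F | F
F | T | F
T | T | F
No assignment makes the formula true.

Unsatisfiable.


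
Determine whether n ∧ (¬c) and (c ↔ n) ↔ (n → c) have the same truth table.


Compare truth tables:
c | n | φ | ψ
-------------
F | F | F | T
T | F | F | F
F | T | T | T
T | T | F | T
They differ at row 1 (c=F, n=F): φ=F but ψ=T.

No, they are not logically equivalent.


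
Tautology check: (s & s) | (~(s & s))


Build the truth table over {s}:
s | φ
-----
False | True
True | True
Every row evaluates to true.

Yes, it is a tautology.


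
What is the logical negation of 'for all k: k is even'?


¬(for all x: φ) = there exists x: ¬φ, and ¬(there exists x: φ) = for all x: ¬φ.
Apply to the universal statement.

there exists k: NOT(k is even)


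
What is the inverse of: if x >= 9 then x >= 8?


The inverse of (P → Q) is (¬P → ¬Q). It is equivalent to the converse, not to the original.
Here P = 'x >= 9' and Q = 'x >= 8'.

If not (x >= 9), then not (x >= 8).


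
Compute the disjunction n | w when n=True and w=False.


Disjunction is false only when both operands are false.
Substitute: n=True, w=False.
True | False evaluates to True.

True


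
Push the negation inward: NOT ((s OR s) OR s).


De Morgan: the negation of a disjunction is the conjunction of the negations.
Distribute NOT across OR, flipping it to AND, and negate each literal.

((NOT s) AND (NOT s)) AND (NOT s)


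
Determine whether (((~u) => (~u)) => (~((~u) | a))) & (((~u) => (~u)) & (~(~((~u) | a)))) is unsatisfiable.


Truth table over {a, u}:
a | u | φ
---------
False | False | False
True | False | False
False | True | False
True | True | False
Every row is false.

Yes, it is a contradiction.


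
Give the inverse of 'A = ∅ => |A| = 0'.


The inverse of (P → Q) is (¬P → ¬Q). It is equivalent to the converse, not to the original.
Here P = 'A = ∅' and Q = '|A| = 0'.

If not (A = ∅), then not (|A| = 0).


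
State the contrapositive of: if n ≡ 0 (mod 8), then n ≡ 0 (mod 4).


The contrapositive of (P → Q) is (¬Q → ¬P); it is logically equivalent to the original.
Here P = 'n ≡ 0 (mod 8)' and Q = 'n ≡ 0 (mod 4)'.

If not (n ≡ 0 (mod 4)), then not (n ≡ 0 (mod 8)).


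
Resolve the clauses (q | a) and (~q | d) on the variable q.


The clauses contain complementary literals q and ~q.
Resolution eliminates this pair and disjoins the remaining literals (merging duplicates).

(a | d)


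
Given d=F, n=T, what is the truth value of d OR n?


Disjunction is false only when both operands are false.
Substitute: d=F, n=T.
F OR T evaluates to T.

T


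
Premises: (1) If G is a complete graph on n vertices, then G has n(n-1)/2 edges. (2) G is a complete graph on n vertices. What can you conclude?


Modus ponens: from (P → Q) and P, infer Q.
P = 'G is a complete graph on n vertices' is asserted, and P → Q holds, so Q follows.

G has n(n-1)/2 edges.


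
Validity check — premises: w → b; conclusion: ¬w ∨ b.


This matches the form of material implication: the conclusion follows in every model of the premises.

Valid.


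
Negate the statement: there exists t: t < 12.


¬(for all x: φ) = there exists x: ¬φ, and ¬(there exists x: φ) = for all x: ¬φ.
Apply to the existential statement.

for all t: NOT(t < 12)


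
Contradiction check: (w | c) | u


Truth table over {c, u, w}:
c | u | w | φ
-------------
False | False | False | False
True | False | False | True
False | True | False | True
True | True | False | True
False | False | True | True
True | False | True | True
False | True | True | True
True | True | True | True
Satisfying assignment at row 2: c=True, u=False, w=False gives True.

No, it is not a contradiction.


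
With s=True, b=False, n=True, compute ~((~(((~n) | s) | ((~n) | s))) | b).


Substitute s=True, b=False, n=True:
~n = False
(~n) | s = False | True = True
~n = False
(~n) | s = False | True = True
((~n) | s) | ((~n) | s) = True | True = True
~(((~n) | s) | ((~n) | s)) = False
(~(((~n) | s) | ((~n) | s))) | b = False | False = False
~((~(((~n) | s) | ((~n) | s))) | b) = True

True


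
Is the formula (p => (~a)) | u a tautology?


Build the truth table over {a, p, u}:
a | p | u | φ
-------------
False | False | False | True
True | False | False | True
False | True | False | True
True | True | False | False
False | False | True | True
True | False | True | True
False | True | True | True
True | True | True | True
Counterexample at row 4: with a=True, p=True, u=False, the formula is False.

No, it is not a tautology.


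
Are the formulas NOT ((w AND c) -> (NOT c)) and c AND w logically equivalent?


Compare truth tables:
c | w | φ | ψ
-------------
F | F | F | F
T | F | F | F
F | T | F | F
T | T | T | T
The columns φ and ψ agree on every row.

Yes, they are logically equivalent.


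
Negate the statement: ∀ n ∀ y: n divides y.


Negation flips each quantifier (∀↔∃) and negates the inner predicate.
¬(∀ n ∀ y: φ) = ∃ n ∃ y: ¬φ.

∃ n ∃ y: ¬(n divides y)


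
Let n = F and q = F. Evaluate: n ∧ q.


Conjunction is true only when both operands are true.
Substitute: n=F, q=F.
F ∧ F evaluates to F.

F


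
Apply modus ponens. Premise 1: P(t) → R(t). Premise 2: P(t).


Modus ponens: from (P → Q) and P, infer Q.
P = 'P(t)' is asserted, and P → Q holds, so Q follows.

R(t).


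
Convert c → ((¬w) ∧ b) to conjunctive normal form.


Step 1: Rewrite c → ((¬w) ∧ b) as ¬c ∨ ((¬w) ∧ b).
Step 2: Distribute ∨ over ∧.

((¬c) ∨ (¬w)) ∧ ((¬c) ∨ b)


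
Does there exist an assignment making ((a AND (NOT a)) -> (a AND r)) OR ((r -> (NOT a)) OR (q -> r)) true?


Search for a satisfying assignment over {a, q, r}.
Try a=F, q=F, r=F: the formula evaluates to T.
A satisfying assignment exists.

Satisfiable.


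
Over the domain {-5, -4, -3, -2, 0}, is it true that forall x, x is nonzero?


Evaluate the predicate on each element: -5:True, -4:True, -3:True, -2:True, 0:False.
Counterexample x = 0 fails the predicate.

False


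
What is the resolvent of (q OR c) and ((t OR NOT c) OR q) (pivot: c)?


The clauses contain complementary literals c and NOTc.
Resolution eliminates this pair and disjoins the remaining literals (merging duplicates).

(q OR t)


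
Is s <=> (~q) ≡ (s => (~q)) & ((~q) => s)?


Compare truth tables:
q | s | φ | ψ
-------------
False | False | False | False
True | False | True | True
False | True | True | True
True | True | False | False
The columns φ and ψ agree on every row.

Yes, they are logically equivalent.


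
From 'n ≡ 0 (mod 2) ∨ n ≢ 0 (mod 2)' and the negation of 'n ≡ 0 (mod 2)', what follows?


Disjunctive syllogism: from (P ∨ Q) and ¬P, infer Q.
One disjunct, 'n ≡ 0 (mod 2)', is ruled out; the other must hold.

n ≢ 0 (mod 2)


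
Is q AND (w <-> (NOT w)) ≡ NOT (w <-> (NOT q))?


Compare truth tables:
q | w | φ | ψ
-------------
F | F | F | T
T | F | F | F
F | T | F | F
T | T | F | T
They differ at row 1 (q=F, w=F): φ=F but ψ=T.

No, they are not logically equivalent.


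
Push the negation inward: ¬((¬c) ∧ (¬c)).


De Morgan: the negation of a conjunction is the disjunction of the negations.
Distribute ¬ across ∧, flipping it to ∨, and negate each literal.

c ∨ c


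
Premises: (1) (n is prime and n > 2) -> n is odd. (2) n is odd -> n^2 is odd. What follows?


Hypothetical syllogism: from (P → Q) and (Q → R), infer (P → R).
Chain the two implications through the shared middle term 'n is odd'.

(n is prime and n > 2) -> n^2 is odd
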